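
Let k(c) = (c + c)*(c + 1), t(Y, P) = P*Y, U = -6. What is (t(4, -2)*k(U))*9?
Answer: -4320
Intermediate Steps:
k(c) = 2*c*(1 + c) (k(c) = (2*c)*(1 + c) = 2*c*(1 + c))
(t(4, -2)*k(U))*9 = ((-2*4)*(2*(-6)*(1 - 6)))*9 = -16*(-6)*(-5)*9 = -8*60*9 = -480*9 = -4320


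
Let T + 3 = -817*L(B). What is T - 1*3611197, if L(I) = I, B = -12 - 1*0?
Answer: -3601396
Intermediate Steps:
B = -12 (B = -12 + 0 = -12)
T = 9801 (T = -3 - 817*(-12) = -3 + 9804 = 9801)
T - 1*3611197 = 9801 - 1*3611197 = 9801 - 3611197 = -3601396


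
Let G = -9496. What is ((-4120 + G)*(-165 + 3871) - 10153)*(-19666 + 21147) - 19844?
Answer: -74747643413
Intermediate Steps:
((-4120 + G)*(-165 + 3871) - 10153)*(-19666 + 21147) - 19844 = ((-4120 - 9496)*(-165 + 3871) - 10153)*(-19666 + 21147) - 19844 = (-13616*3706 - 10153)*1481 - 19844 = (-50460896 - 10153)*1481 - 19844 = -50471049*1481 - 19844 = -74747623569 - 19844 = -74747643413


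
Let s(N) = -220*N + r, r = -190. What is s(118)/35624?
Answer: -13075/17812 ≈ -0.73406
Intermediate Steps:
s(N) = -190 - 220*N (s(N) = -220*N - 190 = -190 - 220*N)
s(118)/35624 = (-190 - 220*118)/35624 = (-190 - 25960)*(1/35624) = -26150*1/35624 = -13075/17812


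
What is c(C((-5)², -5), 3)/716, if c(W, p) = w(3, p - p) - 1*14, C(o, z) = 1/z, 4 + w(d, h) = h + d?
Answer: -15/716 ≈ -0.020950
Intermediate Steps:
w(d, h) = -4 + d + h (w(d, h) = -4 + (h + d) = -4 + (d + h) = -4 + d + h)
c(W, p) = -15 (c(W, p) = (-4 + 3 + (p - p)) - 1*14 = (-4 + 3 + 0) - 14 = -1 - 14 = -15)
c(C((-5)², -5), 3)/716 = -15/716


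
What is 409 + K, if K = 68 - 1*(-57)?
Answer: 534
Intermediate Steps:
K = 125 (K = 68 + 57 = 125)
409 + K = 409 + 125 = 534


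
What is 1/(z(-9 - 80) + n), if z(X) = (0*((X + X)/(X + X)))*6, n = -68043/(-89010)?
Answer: 29670/22681 ≈ 1.3081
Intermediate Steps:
n = 22681/29670 (n = -68043*(-1/89010) = 22681/29670 ≈ 0.76444)
z(X) = 0 (z(X) = (0*((2*X)/((2*X))))*6 = (0*((2*X)*(1/(2*X))))*6 = (0*1)*6 = 0*6 = 0)
1/(z(-9 - 80) + n) = 1/(0 + 22681/29670) = 1/(22681/29670) = 29670/22681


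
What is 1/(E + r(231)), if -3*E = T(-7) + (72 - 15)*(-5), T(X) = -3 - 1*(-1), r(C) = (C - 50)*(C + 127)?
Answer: 3/194681 ≈ 1.5410e-5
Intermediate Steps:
r(C) = (-50 + C)*(127 + C)
T(X) = -2 (T(X) = -3 + 1 = -2)
E = 287/3 (E = -(-2 + (72 - 15)*(-5))/3 = -(-2 + 57*(-5))/3 = -(-2 - 285)/3 = -⅓*(-287) = 287/3 ≈ 95.667)
1/(E + r(231)) = 1/(287/3 + (-6350 + 231² + 77*231)) = 1/(287/3 + (-6350 + 53361 + 17787)) = 1/(287/3 + 64798) = 1/(194681/3) = 3/194681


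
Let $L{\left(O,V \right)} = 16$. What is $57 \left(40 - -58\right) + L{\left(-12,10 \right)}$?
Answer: $5602$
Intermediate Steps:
$57 \left(40 - -58\right) + L{\left(-12,10 \right)} = 57 \left(40 - -58\right) + 16 = 57 \left(40 + 58\right) + 16 = 57 \cdot 98 + 16 = 5586 + 16 = 5602$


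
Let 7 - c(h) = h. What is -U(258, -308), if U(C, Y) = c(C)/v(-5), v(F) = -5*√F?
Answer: 251*I*√5/25 ≈ 22.45*I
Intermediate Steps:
c(h) = 7 - h
U(C, Y) = I*√5*(7 - C)/25 (U(C, Y) = (7 - C)/((-5*I*√5)) = (7 - C)*(I*√5/25) = I*√5*(7 - C)/25)
-U(258, -308) = -I*√5*(7 - 1*258)/25 = -I*√5*(7 - 258)/25 = -I*√5*(-251)/25 = -(-251)*I*√5/25 = 251*I*√5/25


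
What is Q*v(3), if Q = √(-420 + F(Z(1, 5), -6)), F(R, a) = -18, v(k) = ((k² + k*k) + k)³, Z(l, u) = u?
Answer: 9261*I*√438 ≈ 1.9382e+5*I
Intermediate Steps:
v(k) = (k + 2*k²)³ (v(k) = ((k² + k²) + k)³ = (2*k² + k)³ = (k + 2*k²)³)
Q = I*√438 (Q = √(-420 - 18) = √(-438) = I*√438 ≈ 20.928*I)
Q*v(3) = (I*√438)*(3³*(1 + 2*3)³) = (I*√438)*(27*(1 + 6)³) = (I*√438)*(27*7³) = (I*√438)*(27*343) = (I*√438)*9261 = 9261*I*√438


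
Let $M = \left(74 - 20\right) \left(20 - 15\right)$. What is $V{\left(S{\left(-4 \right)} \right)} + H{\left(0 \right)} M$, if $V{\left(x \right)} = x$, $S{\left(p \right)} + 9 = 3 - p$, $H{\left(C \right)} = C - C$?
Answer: $-2$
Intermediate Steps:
$H{\left(C \right)} = 0$
$S{\left(p \right)} = -6 - p$ ($S{\left(p \right)} = -9 - \left(-3 + p\right) = -6 - p$)
$M = 270$ ($M = 54 \cdot 5 = 270$)
$V{\left(S{\left(-4 \right)} \right)} + H{\left(0 \right)} M = \left(-6 - -4\right) + 0 \cdot 270 = \left(-6 + 4\right) + 0 = -2 + 0 = -2$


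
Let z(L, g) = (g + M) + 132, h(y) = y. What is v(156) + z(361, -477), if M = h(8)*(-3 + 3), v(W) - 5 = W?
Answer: -184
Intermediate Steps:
v(W) = 5 + W
M = 0 (M = 8*(-3 + 3) = 8*0 = 0)
z(L, g) = 132 + g (z(L, g) = (g + 0) + 132 = g + 132 = 132 + g)
v(156) + z(361, -477) = (5 + 156) + (132 - 477) = 161 - 345 = -184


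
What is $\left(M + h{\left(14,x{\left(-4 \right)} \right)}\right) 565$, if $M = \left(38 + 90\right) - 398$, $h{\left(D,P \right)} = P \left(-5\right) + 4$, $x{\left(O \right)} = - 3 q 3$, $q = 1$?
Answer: $-124865$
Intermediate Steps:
$x{\left(O \right)} = -9$ ($x{\left(O \right)} = \left(-3\right) 1 \cdot 3 = \left(-3\right) 3 = -9$)
$h{\left(D,P \right)} = 4 - 5 P$ ($h{\left(D,P \right)} = - 5 P + 4 = 4 - 5 P$)
$M = -270$ ($M = 128 - 398 = -270$)
$\left(M + h{\left(14,x{\left(-4 \right)} \right)}\right) 565 = \left(-270 + \left(4 - -45\right)\right) 565 = \left(-270 + \left(4 + 45\right)\right) 565 = \left(-270 + 49\right) 565 = \left(-221\right) 565 = -124865$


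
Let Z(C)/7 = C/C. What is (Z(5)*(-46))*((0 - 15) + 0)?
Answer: 4830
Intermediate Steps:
Z(C) = 7 (Z(C) = 7*(C/C) = 7*1 = 7)
(Z(5)*(-46))*((0 - 15) + 0) = (7*(-46))*((0 - 15) + 0) = -322*(-15 + 0) = -322*(-15) = 4830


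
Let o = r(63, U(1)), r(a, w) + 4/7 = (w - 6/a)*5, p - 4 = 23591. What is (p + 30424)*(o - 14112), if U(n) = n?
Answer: -2286307873/3 ≈ -7.6210e+8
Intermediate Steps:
p = 23595 (p = 4 + 23591 = 23595)
r(a, w) = -4/7 - 30/a + 5*w (r(a, w) = -4/7 + (w - 6/a)*5 = -4/7 + (-30/a + 5*w) = -4/7 - 30/a + 5*w)
o = 83/21 (o = -4/7 - 30/63 + 5*1 = -4/7 - 30*1/63 + 5 = -4/7 - 10/21 + 5 = 83/21 ≈ 3.9524)
(p + 30424)*(o - 14112) = (23595 + 30424)*(83/21 - 14112) = 54019*(-296269/21) = -2286307873/3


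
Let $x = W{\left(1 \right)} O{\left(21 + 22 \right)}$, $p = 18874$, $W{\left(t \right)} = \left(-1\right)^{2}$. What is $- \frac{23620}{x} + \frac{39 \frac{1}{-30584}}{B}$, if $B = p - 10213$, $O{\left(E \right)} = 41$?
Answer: $- \frac{2085551709493}{3620136328} \approx -576.1$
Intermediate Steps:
$W{\left(t \right)} = 1$
$x = 41$ ($x = 1 \cdot 41 = 41$)
$B = 8661$ ($B = 18874 - 10213 = 8661$)
$- \frac{23620}{x} + \frac{39 \frac{1}{-30584}}{B} = - \frac{23620}{41} + \frac{39 \frac{1}{-30584}}{8661} = \left(-23620\right) \frac{1}{41} + 39 \left(- \frac{1}{30584}\right) \frac{1}{8661} = - \frac{23620}{41} - \frac{13}{88296008} = - \frac{2085551709493}{3620136328}$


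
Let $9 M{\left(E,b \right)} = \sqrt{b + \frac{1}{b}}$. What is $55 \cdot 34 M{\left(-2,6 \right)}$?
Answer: $\frac{935 \sqrt{222}}{27} \approx 515.97$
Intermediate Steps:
$M{\left(E,b \right)} = \frac{\sqrt{b + \frac{1}{b}}}{9}$
$55 \cdot 34 M{\left(-2,6 \right)} = 55 \cdot 34 \frac{\sqrt{6 + \frac{1}{6}}}{9} = 1870 \frac{\sqrt{6 + \frac{1}{6}}}{9} = 1870 \frac{\sqrt{\frac{37}{6}}}{9} = 1870 \frac{\frac{1}{6} \sqrt{222}}{9} = 1870 \frac{\sqrt{222}}{54} = \frac{935 \sqrt{222}}{27}$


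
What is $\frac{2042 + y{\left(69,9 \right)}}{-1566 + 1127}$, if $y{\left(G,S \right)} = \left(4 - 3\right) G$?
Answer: $- \frac{2111}{439} \approx -4.8087$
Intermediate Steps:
$y{\left(G,S \right)} = G$ ($y{\left(G,S \right)} = 1 G = G$)
$\frac{2042 + y{\left(69,9 \right)}}{-1566 + 1127} = \frac{2042 + 69}{-1566 + 1127} = \frac{2111}{-439} = 2111 \left(- \frac{1}{439}\right) = - \frac{2111}{439}$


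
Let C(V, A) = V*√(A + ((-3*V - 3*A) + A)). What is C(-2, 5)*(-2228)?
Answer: 4456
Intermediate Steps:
C(V, A) = V*√(-A - 3*V) (C(V, A) = V*√(A + ((-3*A - 3*V) + A)) = V*√(A + (-3*V - 2*A)) = V*√(-A - 3*V))
C(-2, 5)*(-2228) = -2*√(-1*5 - 3*(-2))*(-2228) = -2*√(-5 + 6)*(-2228) = -2*√1*(-2228) = -2*1*(-2228) = -2*(-2228) = 4456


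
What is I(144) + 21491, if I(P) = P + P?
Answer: 21779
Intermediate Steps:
I(P) = 2*P
I(144) + 21491 = 2*144 + 21491 = 288 + 21491 = 21779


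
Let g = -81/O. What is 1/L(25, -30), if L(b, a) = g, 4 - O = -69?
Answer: -73/81 ≈ -0.90123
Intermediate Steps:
O = 73 (O = 4 - 1*(-69) = 4 + 69 = 73)
g = -81/73 ≈ -1.1096
L(b, a) = -81/73
1/L(25, -30) = 1/(-81/73) = -73/81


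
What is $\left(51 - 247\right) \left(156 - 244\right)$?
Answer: $17248$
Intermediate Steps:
$\left(51 - 247\right) \left(156 - 244\right) = - 196 \left(156 - 244\right) = \left(-196\right) \left(-88\right) = 17248$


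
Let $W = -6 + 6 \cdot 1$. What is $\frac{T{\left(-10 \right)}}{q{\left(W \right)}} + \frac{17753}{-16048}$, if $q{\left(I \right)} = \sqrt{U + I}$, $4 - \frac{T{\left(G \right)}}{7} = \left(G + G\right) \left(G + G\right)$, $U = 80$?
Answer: $- \frac{17753}{16048} - \frac{693 \sqrt{5}}{5} \approx -311.03$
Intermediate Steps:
$T{\left(G \right)} = 28 - 28 G^{2}$ ($T{\left(G \right)} = 28 - 7 \left(G + G\right) \left(G + G\right) = 28 - 7 \cdot 2 G 2 G = 28 - 7 \cdot 4 G^{2} = 28 - 28 G^{2}$)
$W = 0$ ($W = -6 + 6 = 0$)
$q{\left(I \right)} = \sqrt{80 + I}$
$\frac{T{\left(-10 \right)}}{q{\left(W \right)}} + \frac{17753}{-16048} = \frac{28 - 28 \left(-10\right)^{2}}{\sqrt{80 + 0}} + \frac{17753}{-16048} = \frac{28 - 2800}{\sqrt{80}} + 17753 \left(- \frac{1}{16048}\right) = \frac{28 - 2800}{4 \sqrt{5}} - \frac{17753}{16048} = - 2772 \frac{\sqrt{5}}{20} - \frac{17753}{16048} = - \frac{693 \sqrt{5}}{5} - \frac{17753}{16048} = - \frac{17753}{16048} - \frac{693 \sqrt{5}}{5}$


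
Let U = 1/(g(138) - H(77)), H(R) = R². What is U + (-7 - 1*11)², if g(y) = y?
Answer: 1876283/5791 ≈ 324.00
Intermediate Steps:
U = -1/5791 (U = 1/(138 - 1*77²) = 1/(138 - 1*5929) = 1/(138 - 5929) = 1/(-5791) = -1/5791 ≈ -0.00017268)
U + (-7 - 1*11)² = -1/5791 + (-7 - 1*11)² = -1/5791 + (-7 - 11)² = -1/5791 + (-18)² = -1/5791 + 324 = 1876283/5791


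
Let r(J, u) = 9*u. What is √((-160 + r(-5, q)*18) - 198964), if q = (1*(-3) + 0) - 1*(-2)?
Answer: I*√199286 ≈ 446.41*I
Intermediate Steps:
q = -1 (q = (-3 + 0) + 2 = -3 + 2 = -1)
√((-160 + r(-5, q)*18) - 198964) = √((-160 + (9*(-1))*18) - 198964) = √((-160 - 9*18) - 198964) = √((-160 - 162) - 198964) = √(-322 - 198964) = √(-199286) = I*√199286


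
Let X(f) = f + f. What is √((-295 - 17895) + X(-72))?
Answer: I*√18334 ≈ 135.4*I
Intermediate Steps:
X(f) = 2*f
√((-295 - 17895) + X(-72)) = √((-295 - 17895) + 2*(-72)) = √(-18190 - 144) = √(-18334) = I*√18334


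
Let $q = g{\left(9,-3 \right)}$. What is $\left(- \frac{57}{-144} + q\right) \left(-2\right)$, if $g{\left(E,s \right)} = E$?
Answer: $- \frac{451}{24} \approx -18.792$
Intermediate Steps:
$q = 9$
$\left(- \frac{57}{-144} + q\right) \left(-2\right) = \left(- \frac{57}{-144} + 9\right) \left(-2\right) = \left(\left(-57\right) \left(- \frac{1}{144}\right) + 9\right) \left(-2\right) = \left(\frac{19}{48} + 9\right) \left(-2\right) = \frac{451}{48} \left(-2\right) = - \frac{451}{24}$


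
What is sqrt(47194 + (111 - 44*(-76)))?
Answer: sqrt(50649) ≈ 225.05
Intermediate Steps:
sqrt(47194 + (111 - 44*(-76))) = sqrt(47194 + (111 + 3344)) = sqrt(47194 + 3455) = sqrt(50649)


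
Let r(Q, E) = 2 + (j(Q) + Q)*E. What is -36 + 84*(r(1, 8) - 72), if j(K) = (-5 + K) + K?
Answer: -7260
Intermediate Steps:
j(K) = -5 + 2*K
r(Q, E) = 2 + E*(-5 + 3*Q) (r(Q, E) = 2 + ((-5 + 2*Q) + Q)*E = 2 + (-5 + 3*Q)*E = 2 + E*(-5 + 3*Q))
-36 + 84*(r(1, 8) - 72) = -36 + 84*((2 - 5*8 + 3*8*1) - 72) = -36 + 84*((2 - 40 + 24) - 72) = -36 + 84*(-14 - 72) = -36 + 84*(-86) = -36 - 7224 = -7260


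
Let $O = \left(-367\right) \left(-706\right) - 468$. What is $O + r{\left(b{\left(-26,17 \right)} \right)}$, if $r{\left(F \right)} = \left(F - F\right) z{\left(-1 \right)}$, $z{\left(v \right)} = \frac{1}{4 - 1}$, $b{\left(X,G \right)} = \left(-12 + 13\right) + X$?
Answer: $258634$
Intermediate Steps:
$b{\left(X,G \right)} = 1 + X$
$z{\left(v \right)} = \frac{1}{3}$
$O = 258634$ ($O = 259102 - 468 = 258634$)
$r{\left(F \right)} = 0$ ($r{\left(F \right)} = \left(F - F\right) \frac{1}{3} = 0 \cdot \frac{1}{3} = 0$)
$O + r{\left(b{\left(-26,17 \right)} \right)} = 258634 + 0 = 258634$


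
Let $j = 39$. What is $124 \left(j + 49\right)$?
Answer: $10912$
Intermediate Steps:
$124 \left(j + 49\right) = 124 \left(39 + 49\right) = 124 \cdot 88 = 10912$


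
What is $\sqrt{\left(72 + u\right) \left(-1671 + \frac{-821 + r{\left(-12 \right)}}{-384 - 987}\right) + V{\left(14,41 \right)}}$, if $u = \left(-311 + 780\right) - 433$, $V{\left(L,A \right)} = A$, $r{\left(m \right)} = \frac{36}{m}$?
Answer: $\frac{5 i \sqrt{1506737683}}{457} \approx 424.69 i$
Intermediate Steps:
$u = 36$ ($u = 469 - 433 = 36$)
$\sqrt{\left(72 + u\right) \left(-1671 + \frac{-821 + r{\left(-12 \right)}}{-384 - 987}\right) + V{\left(14,41 \right)}} = \sqrt{\left(72 + 36\right) \left(-1671 + \frac{-821 + \frac{36}{-12}}{-384 - 987}\right) + 41} = \sqrt{108 \left(-1671 + \frac{-821 + 36 \left(- \frac{1}{12}\right)}{-1371}\right) + 41} = \sqrt{108 \left(-1671 + \left(-821 - 3\right) \left(- \frac{1}{1371}\right)\right) + 41} = \sqrt{108 \left(-1671 - - \frac{824}{1371}\right) + 41} = \sqrt{108 \left(-1671 + \frac{824}{1371}\right) + 41} = \sqrt{108 \left(- \frac{2290117}{1371}\right) + 41} = \sqrt{- \frac{82444212}{457} + 41} = \sqrt{- \frac{82425475}{457}} = \frac{5 i \sqrt{1506737683}}{457}$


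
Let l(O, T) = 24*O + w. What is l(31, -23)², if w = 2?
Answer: 556516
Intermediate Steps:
l(O, T) = 2 + 24*O (l(O, T) = 24*O + 2 = 2 + 24*O)
l(31, -23)² = (2 + 24*31)² = (2 + 744)² = 746² = 556516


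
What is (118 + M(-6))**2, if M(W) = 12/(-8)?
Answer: 54289/4 ≈ 13572.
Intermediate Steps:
M(W) = -3/2 (M(W) = 12*(-1/8) = -3/2)
(118 + M(-6))**2 = (118 - 3/2)**2 = (233/2)**2 = 54289/4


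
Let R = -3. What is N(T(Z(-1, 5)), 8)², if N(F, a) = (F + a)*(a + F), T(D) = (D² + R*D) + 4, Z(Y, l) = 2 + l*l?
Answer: 189747360000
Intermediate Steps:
Z(Y, l) = 2 + l²
T(D) = 4 + D² - 3*D (T(D) = (D² - 3*D) + 4 = 4 + D² - 3*D)
N(F, a) = (F + a)² (N(F, a) = (F + a)*(F + a) = (F + a)²)
N(T(Z(-1, 5)), 8)² = (((4 + (2 + 5²)² - 3*(2 + 5²)) + 8)²)² = (((4 + (2 + 25)² - 3*(2 + 25)) + 8)²)² = (((4 + 27² - 3*27) + 8)²)² = (((4 + 729 - 81) + 8)²)² = ((652 + 8)²)² = (660²)² = 435600² = 189747360000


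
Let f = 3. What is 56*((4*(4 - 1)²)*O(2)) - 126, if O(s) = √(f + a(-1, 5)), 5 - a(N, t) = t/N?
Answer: -126 + 2016*√13 ≈ 7142.8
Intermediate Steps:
a(N, t) = 5 - t/N
O(s) = √13 (O(s) = √(3 + (5 - 1*5/(-1))) = √(3 + (5 - 1*5*(-1))) = √(3 + (5 + 5)) = √(3 + 10) = √13)
56*((4*(4 - 1)²)*O(2)) - 126 = 56*((4*(4 - 1)²)*√13) - 126 = 56*((4*3²)*√13) - 126 = 56*((4*9)*√13) - 126 = 56*(36*√13) - 126 = 2016*√13 - 126 = -126 + 2016*√13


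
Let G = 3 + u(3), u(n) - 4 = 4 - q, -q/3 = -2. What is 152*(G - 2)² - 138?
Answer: 1230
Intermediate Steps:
q = 6 (q = -3*(-2) = 6)
u(n) = 2 (u(n) = 4 + (4 - 1*6) = 4 + (4 - 6) = 4 - 2 = 2)
G = 5 (G = 3 + 2 = 5)
152*(G - 2)² - 138 = 152*(5 - 2)² - 138 = 152*3² - 138 = 152*9 - 138 = 1368 - 138 = 1230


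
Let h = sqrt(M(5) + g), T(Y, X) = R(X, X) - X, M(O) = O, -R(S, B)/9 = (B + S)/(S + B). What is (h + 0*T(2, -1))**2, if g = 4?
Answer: 9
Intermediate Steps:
R(S, B) = -9 (R(S, B) = -9*(B + S)/(S + B) = -9*(B + S)/(B + S) = -9*1 = -9)
T(Y, X) = -9 - X
h = 3 (h = sqrt(5 + 4) = sqrt(9) = 3)
(h + 0*T(2, -1))**2 = (3 + 0*(-9 - 1*(-1)))**2 = (3 + 0*(-9 + 1))**2 = (3 + 0*(-8))**2 = (3 + 0)**2 = 3**2 = 9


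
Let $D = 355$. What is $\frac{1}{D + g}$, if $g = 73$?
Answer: $\frac{1}{428} \approx 0.0023364$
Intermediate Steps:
$\frac{1}{D + g} = \frac{1}{355 + 73} = \frac{1}{428}$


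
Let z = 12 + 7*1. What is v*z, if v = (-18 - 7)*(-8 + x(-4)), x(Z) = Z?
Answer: 5700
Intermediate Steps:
z = 19 (z = 12 + 7 = 19)
v = 300 (v = (-18 - 7)*(-8 - 4) = -25*(-12) = 300)
v*z = 300*19 = 5700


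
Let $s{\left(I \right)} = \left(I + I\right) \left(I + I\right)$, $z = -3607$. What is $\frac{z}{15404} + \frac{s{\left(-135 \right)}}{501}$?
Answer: $\frac{373714831}{2572468} \approx 145.27$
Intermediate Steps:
$s{\left(I \right)} = 4 I^{2}$ ($s{\left(I \right)} = 2 I 2 I = 4 I^{2}$)
$\frac{z}{15404} + \frac{s{\left(-135 \right)}}{501} = - \frac{3607}{15404} + \frac{4 \left(-135\right)^{2}}{501} = \left(-3607\right) \frac{1}{15404} + 4 \cdot 18225 \cdot \frac{1}{501} = - \frac{3607}{15404} + 72900 \cdot \frac{1}{501} = - \frac{3607}{15404} + \frac{24300}{167} = \frac{373714831}{2572468}$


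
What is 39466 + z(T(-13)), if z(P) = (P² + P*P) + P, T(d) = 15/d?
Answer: 6670009/169 ≈ 39468.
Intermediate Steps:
z(P) = P + 2*P² (z(P) = (P² + P²) + P = 2*P² + P = P + 2*P²)
39466 + z(T(-13)) = 39466 + (15/(-13))*(1 + 2*(15/(-13))) = 39466 + (15*(-1/13))*(1 + 2*(15*(-1/13))) = 39466 - 15*(1 + 2*(-15/13))/13 = 39466 - 15*(1 - 30/13)/13 = 39466 - 15/13*(-17/13) = 39466 + 255/169 = 6670009/169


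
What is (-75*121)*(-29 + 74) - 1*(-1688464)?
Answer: 1280089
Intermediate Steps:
(-75*121)*(-29 + 74) - 1*(-1688464) = -9075*45 + 1688464 = -408375 + 1688464 = 1280089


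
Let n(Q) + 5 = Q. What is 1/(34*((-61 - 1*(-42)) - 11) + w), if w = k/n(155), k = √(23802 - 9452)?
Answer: -459000/468179713 - 15*√574/468179713 ≈ -0.00098116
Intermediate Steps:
n(Q) = -5 + Q
k = 5*√574 (k = √14350 = 5*√574 ≈ 119.79)
w = √574/30 (w = (5*√574)/(-5 + 155) = (5*√574)/150 = (5*√574)*(1/150) = √574/30 ≈ 0.79861)
1/(34*((-61 - 1*(-42)) - 11) + w) = 1/(34*((-61 - 1*(-42)) - 11) + √574/30) = 1/(34*((-61 + 42) - 11) + √574/30) = 1/(34*(-19 - 11) + √574/30) = 1/(34*(-30) + √574/30) = 1/(-1020 + √574/30)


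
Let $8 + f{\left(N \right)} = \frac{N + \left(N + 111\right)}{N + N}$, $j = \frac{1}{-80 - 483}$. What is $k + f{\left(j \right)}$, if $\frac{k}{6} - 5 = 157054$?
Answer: $\frac{1822201}{2} \approx 9.111 \cdot 10^{5}$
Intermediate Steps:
$k = 942354$ ($k = 30 + 6 \cdot 157054 = 30 + 942324 = 942354$)
$j = - \frac{1}{563}$ ($j = \frac{1}{-563} = - \frac{1}{563} \approx -0.0017762$)
$f{\left(N \right)} = -8 + \frac{111 + 2 N}{2 N}$ ($f{\left(N \right)} = -8 + \frac{N + \left(N + 111\right)}{N + N} = -8 + \frac{N + \left(111 + N\right)}{2 N} = -8 + \left(111 + 2 N\right) \frac{1}{2 N} = -8 + \frac{111 + 2 N}{2 N}$)
$k + f{\left(j \right)} = 942354 + \left(-7 + \frac{111}{2 \left(- \frac{1}{563}\right)}\right) = 942354 + \left(-7 + \frac{111}{2} \left(-563\right)\right) = 942354 - \frac{62507}{2} = \frac{1822201}{2}$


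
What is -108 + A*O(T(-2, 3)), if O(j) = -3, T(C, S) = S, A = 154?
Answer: -570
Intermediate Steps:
-108 + A*O(T(-2, 3)) = -108 + 154*(-3) = -108 - 462 = -570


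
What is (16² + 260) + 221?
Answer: 737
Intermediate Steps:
(16² + 260) + 221 = (256 + 260) + 221 = 516 + 221 = 737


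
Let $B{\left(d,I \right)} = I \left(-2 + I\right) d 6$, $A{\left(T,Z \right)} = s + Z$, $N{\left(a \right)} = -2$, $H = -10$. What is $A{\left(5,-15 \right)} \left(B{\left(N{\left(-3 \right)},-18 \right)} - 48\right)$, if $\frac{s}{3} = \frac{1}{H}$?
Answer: $\frac{334152}{5} \approx 66830.0$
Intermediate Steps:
$s = - \frac{3}{10}$ ($s = \frac{3}{-10} = 3 \left(- \frac{1}{10}\right) = - \frac{3}{10} \approx -0.3$)
$A{\left(T,Z \right)} = - \frac{3}{10} + Z$
$B{\left(d,I \right)} = 6 I d \left(-2 + I\right)$ ($B{\left(d,I \right)} = I d \left(-2 + I\right) 6 = 6 I d \left(-2 + I\right)$)
$A{\left(5,-15 \right)} \left(B{\left(N{\left(-3 \right)},-18 \right)} - 48\right) = \left(- \frac{3}{10} - 15\right) \left(6 \left(-18\right) \left(-2\right) \left(-2 - 18\right) - 48\right) = - \frac{153 \left(6 \left(-18\right) \left(-2\right) \left(-20\right) - 48\right)}{10} = - \frac{153 \left(-4320 - 48\right)}{10} = \left(- \frac{153}{10}\right) \left(-4368\right) = \frac{334152}{5}$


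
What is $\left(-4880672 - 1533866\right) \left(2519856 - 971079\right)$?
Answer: $-9934688920026$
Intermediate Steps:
$\left(-4880672 - 1533866\right) \left(2519856 - 971079\right) = \left(-6414538\right) 1548777 = -9934688920026$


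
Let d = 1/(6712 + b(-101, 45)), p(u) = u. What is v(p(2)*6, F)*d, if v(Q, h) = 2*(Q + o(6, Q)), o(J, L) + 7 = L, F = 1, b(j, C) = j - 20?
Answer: 34/6591 ≈ 0.0051586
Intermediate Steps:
b(j, C) = -20 + j
o(J, L) = -7 + L
v(Q, h) = -14 + 4*Q (v(Q, h) = 2*(Q + (-7 + Q)) = 2*(-7 + 2*Q) = -14 + 4*Q)
d = 1/6591 (d = 1/(6712 + (-20 - 101)) = 1/(6712 - 121) = 1/6591 ≈ 0.00015172)
v(p(2)*6, F)*d = (-14 + 4*(2*6))*(1/6591) = (-14 + 4*12)*(1/6591) = (-14 + 48)*(1/6591) = 34*(1/6591) = 34/6591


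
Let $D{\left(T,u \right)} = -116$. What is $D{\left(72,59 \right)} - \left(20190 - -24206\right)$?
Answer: $-44512$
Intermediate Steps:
$D{\left(72,59 \right)} - \left(20190 - -24206\right) = -116 - \left(20190 - -24206\right) = -116 - \left(20190 + 24206\right) = -116 - 44396 = -44512$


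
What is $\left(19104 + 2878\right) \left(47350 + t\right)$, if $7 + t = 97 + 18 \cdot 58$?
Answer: $1065775288$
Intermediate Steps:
$t = 1134$ ($t = -7 + \left(97 + 18 \cdot 58\right) = -7 + \left(97 + 1044\right) = -7 + 1141 = 1134$)
$\left(19104 + 2878\right) \left(47350 + t\right) = \left(19104 + 2878\right) \left(47350 + 1134\right) = 21982 \cdot 48484 = 1065775288$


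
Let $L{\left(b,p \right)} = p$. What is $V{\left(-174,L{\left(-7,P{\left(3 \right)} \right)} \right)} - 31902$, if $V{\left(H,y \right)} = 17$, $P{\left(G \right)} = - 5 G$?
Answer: $-31885$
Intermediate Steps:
$V{\left(-174,L{\left(-7,P{\left(3 \right)} \right)} \right)} - 31902 = 17 - 31902 = -31885$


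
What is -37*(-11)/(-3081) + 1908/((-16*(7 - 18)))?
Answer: 1451729/135564 ≈ 10.709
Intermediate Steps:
-37*(-11)/(-3081) + 1908/((-16*(7 - 18))) = 407*(-1/3081) + 1908/((-16*(-11))) = -407/3081 + 1908/176 = -407/3081 + 1908*(1/176) = -407/3081 + 477/44 = 1451729/135564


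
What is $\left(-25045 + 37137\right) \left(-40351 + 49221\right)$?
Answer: $107256040$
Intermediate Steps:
$\left(-25045 + 37137\right) \left(-40351 + 49221\right) = 12092 \cdot 8870 = 107256040$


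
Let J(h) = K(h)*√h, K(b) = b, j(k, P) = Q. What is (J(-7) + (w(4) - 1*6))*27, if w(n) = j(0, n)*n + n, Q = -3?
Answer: -378 - 189*I*√7 ≈ -378.0 - 500.05*I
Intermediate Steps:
j(k, P) = -3
w(n) = -2*n (w(n) = -3*n + n = -2*n)
J(h) = h^(3/2) (J(h) = h*√h = h^(3/2))
(J(-7) + (w(4) - 1*6))*27 = ((-7)^(3/2) + (-2*4 - 1*6))*27 = (-7*I*√7 + (-8 - 6))*27 = (-7*I*√7 - 14)*27 = (-14 - 7*I*√7)*27 = -378 - 189*I*√7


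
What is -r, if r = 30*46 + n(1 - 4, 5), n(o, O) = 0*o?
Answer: -1380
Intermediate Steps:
n(o, O) = 0
r = 1380 (r = 30*46 + 0 = 1380 + 0 = 1380)
-r = -1*1380 = -1380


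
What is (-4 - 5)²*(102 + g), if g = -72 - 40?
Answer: -810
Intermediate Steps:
g = -112
(-4 - 5)²*(102 + g) = (-4 - 5)²*(102 - 112) = (-9)²*(-10) = 81*(-10) = -810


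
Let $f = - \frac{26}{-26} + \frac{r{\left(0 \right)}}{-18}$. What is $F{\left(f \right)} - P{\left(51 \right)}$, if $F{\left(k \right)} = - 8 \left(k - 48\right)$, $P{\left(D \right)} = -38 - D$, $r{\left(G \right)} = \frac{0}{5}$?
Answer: $465$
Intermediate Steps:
$r{\left(G \right)} = 0$ ($r{\left(G \right)} = 0 \cdot \frac{1}{5} = 0$)
$f = 1$ ($f = - \frac{26}{-26} + \frac{0}{-18} = \left(-26\right) \left(- \frac{1}{26}\right) + 0 \left(- \frac{1}{18}\right) = 1 + 0 = 1$)
$F{\left(k \right)} = 384 - 8 k$ ($F{\left(k \right)} = - 8 \left(-48 + k\right) = 384 - 8 k$)
$F{\left(f \right)} - P{\left(51 \right)} = \left(384 - 8\right) - \left(-38 - 51\right) = 376 - -89 = 376 + 89 = 465$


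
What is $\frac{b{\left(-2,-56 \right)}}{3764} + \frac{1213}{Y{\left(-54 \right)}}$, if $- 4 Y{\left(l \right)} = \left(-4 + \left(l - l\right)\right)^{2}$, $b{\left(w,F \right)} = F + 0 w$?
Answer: $- \frac{1141489}{3764} \approx -303.26$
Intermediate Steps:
$b{\left(w,F \right)} = F$ ($b{\left(w,F \right)} = F + 0 = F$)
$Y{\left(l \right)} = -4$ ($Y{\left(l \right)} = - \frac{\left(-4 + \left(l - l\right)\right)^{2}}{4} = - \frac{\left(-4 + 0\right)^{2}}{4} = - \frac{\left(-4\right)^{2}}{4} = \left(- \frac{1}{4}\right) 16 = -4$)
$\frac{b{\left(-2,-56 \right)}}{3764} + \frac{1213}{Y{\left(-54 \right)}} = - \frac{56}{3764} + \frac{1213}{-4} = \left(-56\right) \frac{1}{3764} + 1213 \left(- \frac{1}{4}\right) = - \frac{14}{941} - \frac{1213}{4} = - \frac{1141489}{3764}$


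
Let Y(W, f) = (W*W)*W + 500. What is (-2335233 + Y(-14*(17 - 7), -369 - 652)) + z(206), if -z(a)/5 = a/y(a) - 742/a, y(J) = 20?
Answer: -1046225897/206 ≈ -5.0788e+6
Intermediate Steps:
Y(W, f) = 500 + W³ (Y(W, f) = W²*W + 500 = W³ + 500 = 500 + W³)
z(a) = 3710/a - a/4 (z(a) = -5*(a/20 - 742/a) = -5*(-742/a + a/20) = 3710/a - a/4)
(-2335233 + Y(-14*(17 - 7), -369 - 652)) + z(206) = (-2335233 + (500 + (-14*(17 - 7))³)) + (3710/206 - ¼*206) = (-2335233 + (500 + (-14*10)³)) + (3710*(1/206) - 103/2) = (-2335233 + (500 + (-140)³)) + (1855/103 - 103/2) = (-2335233 + (500 - 2744000)) - 6899/206 = (-2335233 - 2743500) - 6899/206 = -5078733 - 6899/206 = -1046225897/206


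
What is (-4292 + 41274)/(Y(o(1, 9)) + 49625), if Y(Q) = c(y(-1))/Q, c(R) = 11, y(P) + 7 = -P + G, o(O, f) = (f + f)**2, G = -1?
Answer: 11982168/16078511 ≈ 0.74523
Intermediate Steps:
o(O, f) = 4*f**2 (o(O, f) = (2*f)**2 = 4*f**2)
y(P) = -8 - P (y(P) = -7 + (-P - 1) = -7 + (-1 - P) = -8 - P)
Y(Q) = 11/Q
(-4292 + 41274)/(Y(o(1, 9)) + 49625) = (-4292 + 41274)/(11/((4*9**2)) + 49625) = 36982/(11/((4*81)) + 49625) = 36982/(11/324 + 49625) = 36982/(16078511/324) = 36982*(324/16078511) = 11982168/16078511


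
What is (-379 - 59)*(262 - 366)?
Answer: 45552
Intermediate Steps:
(-379 - 59)*(262 - 366) = -438*(-104) = 45552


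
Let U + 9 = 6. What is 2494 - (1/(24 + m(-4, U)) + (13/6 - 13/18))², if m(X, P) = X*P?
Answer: 3229415/1296 ≈ 2491.8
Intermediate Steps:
U = -3 (U = -9 + 6 = -3)
m(X, P) = P*X
2494 - (1/(24 + m(-4, U)) + (13/6 - 13/18))² = 2494 - (1/(24 - 3*(-4)) + (13/6 - 13/18))² = 2494 - (1/(24 + 12) + (13*(⅙) - 13*1/18))² = 2494 - (1/36 + (13/6 - 13/18))² = 2494 - (1/36 + 13/9)² = 2494 - (53/36)² = 2494 - 1*2809/1296 = 2494 - 2809/1296 = 3229415/1296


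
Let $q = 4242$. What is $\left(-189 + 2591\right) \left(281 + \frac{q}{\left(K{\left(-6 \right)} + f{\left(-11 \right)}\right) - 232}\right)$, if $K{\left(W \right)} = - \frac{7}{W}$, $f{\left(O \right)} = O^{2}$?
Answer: $\frac{383664254}{659} \approx 5.8219 \cdot 10^{5}$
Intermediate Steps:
$\left(-189 + 2591\right) \left(281 + \frac{q}{\left(K{\left(-6 \right)} + f{\left(-11 \right)}\right) - 232}\right) = \left(-189 + 2591\right) \left(281 + \frac{4242}{\left(- \frac{7}{-6} + \left(-11\right)^{2}\right) - 232}\right) = 2402 \left(281 + \frac{4242}{\left(\left(-7\right) \left(- \frac{1}{6}\right) + 121\right) - 232}\right) = 2402 \left(281 + \frac{4242}{\left(\frac{7}{6} + 121\right) - 232}\right) = 2402 \left(281 + \frac{4242}{\frac{733}{6} - 232}\right) = 2402 \left(281 + \frac{4242}{- \frac{659}{6}}\right) = 2402 \left(281 + 4242 \left(- \frac{6}{659}\right)\right) = 2402 \left(281 - \frac{25452}{659}\right) = 2402 \cdot \frac{159727}{659} = \frac{383664254}{659}$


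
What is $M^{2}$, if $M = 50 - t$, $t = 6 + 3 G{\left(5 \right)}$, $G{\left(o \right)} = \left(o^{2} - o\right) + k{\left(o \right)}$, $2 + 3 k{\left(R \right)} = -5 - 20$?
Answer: $121$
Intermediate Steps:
$k{\left(R \right)} = -9$ ($k{\left(R \right)} = - \frac{2}{3} + \frac{-5 - 20}{3} = - \frac{2}{3} + \frac{1}{3} \left(-25\right) = - \frac{2}{3} - \frac{25}{3} = -9$)
$G{\left(o \right)} = -9 + o^{2} - o$ ($G{\left(o \right)} = \left(o^{2} - o\right) - 9 = -9 + o^{2} - o$)
$t = 39$ ($t = 6 + 3 \left(-9 + 5^{2} - 5\right) = 6 + 3 \left(-9 + 25 - 5\right) = 6 + 3 \cdot 11 = 6 + 33 = 39$)
$M = 11$ ($M = 50 - 39 = 11$)
$M^{2} = 11^{2} = 121$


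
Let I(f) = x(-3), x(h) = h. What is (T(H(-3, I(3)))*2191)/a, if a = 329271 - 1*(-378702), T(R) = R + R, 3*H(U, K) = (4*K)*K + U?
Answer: 6886/101139 ≈ 0.068084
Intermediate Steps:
I(f) = -3
H(U, K) = U/3 + 4*K²/3 (H(U, K) = ((4*K)*K + U)/3 = (4*K² + U)/3 = (U + 4*K²)/3 = U/3 + 4*K²/3)
T(R) = 2*R
a = 707973 (a = 329271 + 378702 = 707973)
(T(H(-3, I(3)))*2191)/a = ((2*((⅓)*(-3) + (4/3)*(-3)²))*2191)/707973 = ((2*(-1 + (4/3)*9))*2191)*(1/707973) = ((2*(-1 + 12))*2191)*(1/707973) = ((2*11)*2191)*(1/707973) = (22*2191)*(1/707973) = 48202*(1/707973) = 6886/101139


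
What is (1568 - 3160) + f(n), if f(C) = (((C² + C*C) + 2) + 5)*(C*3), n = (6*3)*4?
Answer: 2239408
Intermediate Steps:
n = 72 (n = 18*4 = 72)
f(C) = 3*C*(7 + 2*C²) (f(C) = (((C² + C²) + 2) + 5)*(3*C) = ((2*C² + 2) + 5)*(3*C) = ((2 + 2*C²) + 5)*(3*C) = (7 + 2*C²)*(3*C) = 3*C*(7 + 2*C²))
(1568 - 3160) + f(n) = (1568 - 3160) + (6*72³ + 21*72) = -1592 + (6*373248 + 1512) = -1592 + (2239488 + 1512) = -1592 + 2241000 = 2239408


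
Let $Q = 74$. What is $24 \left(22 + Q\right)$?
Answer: $2304$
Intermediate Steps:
$24 \left(22 + Q\right) = 24 \left(22 + 74\right) = 24 \cdot 96 = 2304$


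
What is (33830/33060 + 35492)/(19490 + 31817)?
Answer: 117339935/169620942 ≈ 0.69178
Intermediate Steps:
(33830/33060 + 35492)/(19490 + 31817) = (33830*(1/33060) + 35492)/51307 = (3383/3306 + 35492)*(1/51307) = (117339935/3306)*(1/51307) = 117339935/169620942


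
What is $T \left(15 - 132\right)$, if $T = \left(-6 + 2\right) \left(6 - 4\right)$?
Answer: $936$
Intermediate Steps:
$T = -8$ ($T = \left(-4\right) 2 = -8$)
$T \left(15 - 132\right) = - 8 \left(15 - 132\right) = \left(-8\right) \left(-117\right) = 936$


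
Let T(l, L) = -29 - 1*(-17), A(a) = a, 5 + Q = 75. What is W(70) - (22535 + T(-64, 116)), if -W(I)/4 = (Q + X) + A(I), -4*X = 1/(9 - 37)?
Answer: -646325/28 ≈ -23083.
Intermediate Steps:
Q = 70 (Q = -5 + 75 = 70)
X = 1/112 (X = -1/(4*(9 - 37)) = -¼/(-28) = -¼*(-1/28) = 1/112 ≈ 0.0089286)
T(l, L) = -12 (T(l, L) = -29 + 17 = -12)
W(I) = -7841/28 - 4*I (W(I) = -4*((70 + 1/112) + I) = -4*(7841/112 + I) = -7841/28 - 4*I)
W(70) - (22535 + T(-64, 116)) = (-7841/28 - 4*70) - (22535 - 12) = (-7841/28 - 280) - 1*22523 = -15681/28 - 22523 = -646325/28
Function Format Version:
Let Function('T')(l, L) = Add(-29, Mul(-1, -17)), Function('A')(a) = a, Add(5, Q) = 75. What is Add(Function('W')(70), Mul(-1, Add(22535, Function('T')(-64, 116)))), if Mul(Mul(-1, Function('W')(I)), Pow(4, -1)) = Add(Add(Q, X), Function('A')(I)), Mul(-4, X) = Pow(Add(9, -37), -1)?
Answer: Rational(-646325, 28) ≈ -23083.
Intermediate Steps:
Q = 70 (Q = Add(-5, 75) = 70)
X = Rational(1, 112) (X = Mul(Rational(-1, 4), Pow(Add(9, -37), -1)) = Mul(Rational(-1, 4), Pow(-28, -1)) = Mul(Rational(-1, 4), Rational(-1, 28)) = Rational(1, 112) ≈ 0.0089286)
Function('T')(l, L) = -12 (Function('T')(l, L) = Add(-29, 17) = -12)
Function('W')(I) = Add(Rational(-7841, 28), Mul(-4, I)) (Function('W')(I) = Mul(-4, Add(Add(70, Rational(1, 112)), I)) = Mul(-4, Add(Rational(7841, 112), I)) = Add(Rational(-7841, 28), Mul(-4, I)))
Add(Function('W')(70), Mul(-1, Add(22535, Function('T')(-64, 116)))) = Add(Add(Rational(-7841, 28), Mul(-4, 70)), Mul(-1, Add(22535, -12))) = Add(Add(Rational(-7841, 28), -280), Mul(-1, 22523)) = Add(Rational(-15681, 28), -22523) = Rational(-646325, 28)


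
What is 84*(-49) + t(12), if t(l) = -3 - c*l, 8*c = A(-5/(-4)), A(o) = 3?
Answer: -8247/2 ≈ -4123.5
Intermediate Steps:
c = 3/8 (c = (1/8)*3 = 3/8 ≈ 0.37500)
t(l) = -3 - 3*l/8
84*(-49) + t(12) = 84*(-49) + (-3 - 3/8*12) = -4116 + (-3 - 9/2) = -4116 - 15/2 = -8247/2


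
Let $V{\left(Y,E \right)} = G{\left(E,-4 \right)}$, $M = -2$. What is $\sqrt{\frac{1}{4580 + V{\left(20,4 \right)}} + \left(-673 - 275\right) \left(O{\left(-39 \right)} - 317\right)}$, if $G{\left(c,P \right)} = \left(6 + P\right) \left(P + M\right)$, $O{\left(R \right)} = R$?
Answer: $\frac{\sqrt{1760558801270}}{2284} \approx 580.94$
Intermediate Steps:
$G{\left(c,P \right)} = \left(-2 + P\right) \left(6 + P\right)$ ($G{\left(c,P \right)} = \left(6 + P\right) \left(P - 2\right) = \left(6 + P\right) \left(-2 + P\right) = \left(-2 + P\right) \left(6 + P\right)$)
$V{\left(Y,E \right)} = -12$ ($V{\left(Y,E \right)} = -12 + \left(-4\right)^{2} + 4 \left(-4\right) = -12 + 16 - 16 = -12$)
$\sqrt{\frac{1}{4580 + V{\left(20,4 \right)}} + \left(-673 - 275\right) \left(O{\left(-39 \right)} - 317\right)} = \sqrt{\frac{1}{4580 - 12} + \left(-673 - 275\right) \left(-39 - 317\right)} = \sqrt{\frac{1}{4568} - -337488} = \sqrt{\frac{1}{4568} + 337488} = \sqrt{\frac{1541645185}{4568}} = \frac{\sqrt{1760558801270}}{2284}$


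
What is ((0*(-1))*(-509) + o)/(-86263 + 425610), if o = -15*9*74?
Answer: -9990/339347 ≈ -0.029439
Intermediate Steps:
o = -9990 (o = -135*74 = -9990)
((0*(-1))*(-509) + o)/(-86263 + 425610) = ((0*(-1))*(-509) - 9990)/(-86263 + 425610) = (0*(-509) - 9990)/339347 = (0 - 9990)*(1/339347) = -9990*1/339347 = -9990/339347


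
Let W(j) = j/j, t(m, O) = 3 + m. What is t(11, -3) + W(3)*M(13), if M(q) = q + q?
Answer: 40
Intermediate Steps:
M(q) = 2*q
W(j) = 1
t(11, -3) + W(3)*M(13) = (3 + 11) + 1*(2*13) = 14 + 1*26 = 14 + 26 = 40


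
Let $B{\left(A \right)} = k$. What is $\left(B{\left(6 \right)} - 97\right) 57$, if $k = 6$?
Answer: $-5187$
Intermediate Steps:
$B{\left(A \right)} = 6$
$\left(B{\left(6 \right)} - 97\right) 57 = \left(6 - 97\right) 57 = \left(-91\right) 57 = -5187$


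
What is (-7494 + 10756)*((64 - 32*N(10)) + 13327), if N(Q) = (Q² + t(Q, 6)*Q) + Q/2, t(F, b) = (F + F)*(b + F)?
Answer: -301307678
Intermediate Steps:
t(F, b) = 2*F*(F + b) (t(F, b) = (2*F)*(F + b) = 2*F*(F + b))
N(Q) = Q² + Q/2 + 2*Q²*(6 + Q) (N(Q) = (Q² + (2*Q*(Q + 6))*Q) + Q/2 = (Q² + (2*Q*(6 + Q))*Q) + Q*(½) = (Q² + 2*Q²*(6 + Q)) + Q/2 = Q² + Q/2 + 2*Q²*(6 + Q))
(-7494 + 10756)*((64 - 32*N(10)) + 13327) = (-7494 + 10756)*((64 - 16*10*(1 + 4*10² + 26*10)) + 13327) = 3262*((64 - 16*10*(1 + 4*100 + 260)) + 13327) = 3262*((64 - 16*10*(1 + 400 + 260)) + 13327) = 3262*((64 - 16*10*661) + 13327) = 3262*((64 - 32*3305) + 13327) = 3262*((64 - 105760) + 13327) = 3262*(-105696 + 13327) = 3262*(-92369) = -301307678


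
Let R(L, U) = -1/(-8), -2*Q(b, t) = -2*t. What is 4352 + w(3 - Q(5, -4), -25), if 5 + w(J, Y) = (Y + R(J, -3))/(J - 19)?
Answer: 417511/96 ≈ 4349.1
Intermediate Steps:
Q(b, t) = t (Q(b, t) = -(-1)*t = t)
R(L, U) = ⅛ (R(L, U) = -1*(-⅛) = ⅛)
w(J, Y) = -5 + (⅛ + Y)/(-19 + J) (w(J, Y) = -5 + (Y + ⅛)/(J - 19) = -5 + (⅛ + Y)/(-19 + J))
4352 + w(3 - Q(5, -4), -25) = 4352 + (761/8 - 25 - 5*(3 - 1*(-4)))/(-19 + (3 - 1*(-4))) = 4352 + (761/8 - 25 - 5*(3 + 4))/(-19 + (3 + 4)) = 4352 + (761/8 - 25 - 5*7)/(-19 + 7) = 4352 + (761/8 - 25 - 35)/(-12) = 4352 - 1/12*281/8 = 4352 - 281/96 = 417511/96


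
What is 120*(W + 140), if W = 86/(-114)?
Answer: 317480/19 ≈ 16709.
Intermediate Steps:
W = -43/57 (W = 86*(-1/114) = -43/57 ≈ -0.75439)
120*(W + 140) = 120*(-43/57 + 140) = 120*(7937/57) = 317480/19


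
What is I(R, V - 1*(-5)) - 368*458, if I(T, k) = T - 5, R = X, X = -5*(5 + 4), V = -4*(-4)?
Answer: -168594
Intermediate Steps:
V = 16
X = -45 (X = -5*9 = -45)
R = -45
I(T, k) = -5 + T
I(R, V - 1*(-5)) - 368*458 = (-5 - 45) - 368*458 = -50 - 168544 = -168594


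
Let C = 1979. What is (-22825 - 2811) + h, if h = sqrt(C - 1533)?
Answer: -25636 + sqrt(446) ≈ -25615.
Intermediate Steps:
h = sqrt(446) (h = sqrt(1979 - 1533) = sqrt(446) ≈ 21.119)
(-22825 - 2811) + h = (-22825 - 2811) + sqrt(446) = -25636 + sqrt(446)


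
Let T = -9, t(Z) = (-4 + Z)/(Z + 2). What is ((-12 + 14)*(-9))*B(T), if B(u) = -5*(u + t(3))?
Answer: -828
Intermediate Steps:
t(Z) = (-4 + Z)/(2 + Z)
B(u) = 1 - 5*u (B(u) = -5*(u + (-4 + 3)/(2 + 3)) = -5*(u - 1/5) = -5*(u + (⅕)*(-1)) = -5*(u - ⅕) = -5*(-⅕ + u) = 1 - 5*u)
((-12 + 14)*(-9))*B(T) = ((-12 + 14)*(-9))*(1 - 5*(-9)) = (2*(-9))*(1 + 45) = -18*46 = -828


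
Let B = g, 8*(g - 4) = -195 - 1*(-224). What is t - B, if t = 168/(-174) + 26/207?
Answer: -406519/48024 ≈ -8.4649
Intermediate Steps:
g = 61/8 (g = 4 + (-195 - 1*(-224))/8 = 4 + (-195 + 224)/8 = 4 + (⅛)*29 = 4 + 29/8 = 61/8 ≈ 7.6250)
t = -5042/6003 (t = 168*(-1/174) + 26*(1/207) = -28/29 + 26/207 = -5042/6003 ≈ -0.83991)
B = 61/8 ≈ 7.6250
t - B = -5042/6003 - 1*61/8 = -5042/6003 - 61/8 = -406519/48024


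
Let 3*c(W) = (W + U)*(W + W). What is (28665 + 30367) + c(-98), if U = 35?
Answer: 63148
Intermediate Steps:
c(W) = 2*W*(35 + W)/3 (c(W) = ((W + 35)*(W + W))/3 = ((35 + W)*(2*W))/3 = (2*W*(35 + W))/3 = 2*W*(35 + W)/3)
(28665 + 30367) + c(-98) = (28665 + 30367) + (⅔)*(-98)*(35 - 98) = 59032 + (⅔)*(-98)*(-63) = 59032 + 4116 = 63148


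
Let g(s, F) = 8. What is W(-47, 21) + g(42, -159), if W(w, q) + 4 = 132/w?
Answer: 56/47 ≈ 1.1915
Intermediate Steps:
W(w, q) = -4 + 132/w
W(-47, 21) + g(42, -159) = (-4 + 132/(-47)) + 8 = (-4 + 132*(-1/47)) + 8 = (-4 - 132/47) + 8 = -320/47 + 8 = 56/47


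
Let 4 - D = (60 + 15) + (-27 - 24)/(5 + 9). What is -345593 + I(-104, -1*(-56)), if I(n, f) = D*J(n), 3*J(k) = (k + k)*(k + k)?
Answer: -27656429/21 ≈ -1.3170e+6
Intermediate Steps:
J(k) = 4*k²/3 (J(k) = ((k + k)*(k + k))/3 = ((2*k)*(2*k))/3 = (4*k²)/3 = 4*k²/3)
D = -943/14 (D = 4 - ((60 + 15) + (-27 - 24)/(5 + 9)) = 4 - (75 - 51/14) = 4 - 1*999/14 = 4 - 999/14 = -943/14 ≈ -67.357)
I(n, f) = -1886*n²/21
-345593 + I(-104, -1*(-56)) = -345593 - 1886/21*(-104)² = -345593 - 1886/21*10816 = -345593 - 20398976/21 = -27656429/21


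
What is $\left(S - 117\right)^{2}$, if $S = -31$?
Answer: $21904$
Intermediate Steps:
$\left(S - 117\right)^{2} = \left(-31 - 117\right)^{2} = \left(-148\right)^{2} = 21904$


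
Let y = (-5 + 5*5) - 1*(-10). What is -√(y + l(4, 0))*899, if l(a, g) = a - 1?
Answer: -899*√33 ≈ -5164.4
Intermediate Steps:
y = 30 (y = (-5 + 25) + 10 = 20 + 10 = 30)
l(a, g) = -1 + a
-√(y + l(4, 0))*899 = -√(30 + (-1 + 4))*899 = -√(30 + 3)*899 = -√33*899 = -899*√33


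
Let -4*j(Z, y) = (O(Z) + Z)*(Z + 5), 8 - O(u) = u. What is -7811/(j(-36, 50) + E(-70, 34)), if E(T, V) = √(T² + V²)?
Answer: 242141/1106 - 7811*√1514/1106 ≈ -55.865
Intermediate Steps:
O(u) = 8 - u
j(Z, y) = -10 - 2*Z (j(Z, y) = -((8 - Z) + Z)*(Z + 5)/4 = -2*(5 + Z) = -(40 + 8*Z)/4 = -10 - 2*Z)
-7811/(j(-36, 50) + E(-70, 34)) = -7811/((-10 - 2*(-36)) + √((-70)² + 34²)) = -7811/((-10 + 72) + √(4900 + 1156)) = -7811/(62 + √6056) = -7811/(62 + 2*√1514)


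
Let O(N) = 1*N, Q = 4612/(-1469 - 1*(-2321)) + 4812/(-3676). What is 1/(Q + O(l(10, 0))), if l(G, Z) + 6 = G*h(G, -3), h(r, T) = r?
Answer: 195747/19203586 ≈ 0.010193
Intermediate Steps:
l(G, Z) = -6 + G² (l(G, Z) = -6 + G*G = -6 + G²)
Q = 803368/195747 (Q = 4612/(-1469 + 2321) + 4812*(-1/3676) = 4612/852 - 1203/919 = 4612*(1/852) - 1203/919 = 1153/213 - 1203/919 = 803368/195747 ≈ 4.1041)
O(N) = N
1/(Q + O(l(10, 0))) = 1/(803368/195747 + (-6 + 10²)) = 1/(803368/195747 + (-6 + 100)) = 1/(803368/195747 + 94) = 1/(19203586/195747) = 195747/19203586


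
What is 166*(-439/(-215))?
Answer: 72874/215 ≈ 338.95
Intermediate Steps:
166*(-439/(-215)) = 166*(-439*(-1/215)) = 166*(439/215) = 72874/215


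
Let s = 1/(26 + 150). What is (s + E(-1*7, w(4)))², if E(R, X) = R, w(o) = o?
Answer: 1515361/30976 ≈ 48.920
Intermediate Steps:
s = 1/176 ≈ 0.0056818
(s + E(-1*7, w(4)))² = (1/176 - 1*7)² = (1/176 - 7)² = (-1231/176)² = 1515361/30976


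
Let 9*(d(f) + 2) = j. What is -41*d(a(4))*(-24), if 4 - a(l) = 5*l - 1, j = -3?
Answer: -2296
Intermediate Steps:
a(l) = 5 - 5*l (a(l) = 4 - (5*l - 1) = 4 - (-1 + 5*l) = 4 + (1 - 5*l) = 5 - 5*l)
d(f) = -7/3 (d(f) = -2 + (⅑)*(-3) = -2 - ⅓ = -7/3)
-41*d(a(4))*(-24) = -41*(-7/3)*(-24) = (287/3)*(-24) = -2296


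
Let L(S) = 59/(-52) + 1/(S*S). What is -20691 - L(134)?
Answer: -2414796955/116714 ≈ -20690.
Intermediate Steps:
L(S) = -59/52 + S**(-2) (L(S) = 59*(-1/52) + S**(-2) = -59/52 + S**(-2))
-20691 - L(134) = -20691 - (-59/52 + 134**(-2)) = -20691 - (-59/52 + 1/17956) = -20691 - 1*(-132419/116714) = -20691 + 132419/116714 = -2414796955/116714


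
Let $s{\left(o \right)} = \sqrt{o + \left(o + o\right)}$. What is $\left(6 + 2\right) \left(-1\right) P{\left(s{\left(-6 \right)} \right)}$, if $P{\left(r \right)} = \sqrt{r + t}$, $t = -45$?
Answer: $- 8 \sqrt{-45 + 3 i \sqrt{2}} \approx -2.527 - 53.725 i$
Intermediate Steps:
$s{\left(o \right)} = \sqrt{3} \sqrt{o}$ ($s{\left(o \right)} = \sqrt{o + 2 o} = \sqrt{3 o} = \sqrt{3} \sqrt{o}$)
$P{\left(r \right)} = \sqrt{-45 + r}$ ($P{\left(r \right)} = \sqrt{r - 45} = \sqrt{-45 + r}$)
$\left(6 + 2\right) \left(-1\right) P{\left(s{\left(-6 \right)} \right)} = \left(6 + 2\right) \left(-1\right) \sqrt{-45 + \sqrt{3} \sqrt{-6}} = 8 \left(-1\right) \sqrt{-45 + \sqrt{3} i \sqrt{6}} = - 8 \sqrt{-45 + 3 i \sqrt{2}}$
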